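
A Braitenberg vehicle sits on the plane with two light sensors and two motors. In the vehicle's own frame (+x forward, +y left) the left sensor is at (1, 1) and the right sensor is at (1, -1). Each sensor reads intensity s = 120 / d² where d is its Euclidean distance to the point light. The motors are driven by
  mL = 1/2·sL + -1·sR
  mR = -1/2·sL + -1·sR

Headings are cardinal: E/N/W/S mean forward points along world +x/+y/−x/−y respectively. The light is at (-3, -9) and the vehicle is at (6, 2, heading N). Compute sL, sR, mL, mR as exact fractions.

left sensor world pos  = (5, 3); dL² = 208
right sensor world pos = (7, 3); dR² = 244
sL = 120/208 = 15/26
sR = 120/244 = 30/61
mL = 1/2·sL + -1·sR = -645/3172
mR = -1/2·sL + -1·sR = -2475/3172

15/26 30/61 -645/3172 -2475/3172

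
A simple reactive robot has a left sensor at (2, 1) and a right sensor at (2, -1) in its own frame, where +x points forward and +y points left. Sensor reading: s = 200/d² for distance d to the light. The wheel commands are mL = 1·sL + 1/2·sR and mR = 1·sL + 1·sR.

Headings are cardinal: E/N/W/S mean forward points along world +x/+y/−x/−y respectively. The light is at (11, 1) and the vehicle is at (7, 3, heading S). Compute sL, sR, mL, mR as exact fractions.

200/9 8 236/9 272/9

left sensor world pos  = (8, 1); dL² = 9
right sensor world pos = (6, 1); dR² = 25
sL = 200/9 = 200/9
sR = 200/25 = 8
mL = 1·sL + 1/2·sR = 236/9
mR = 1·sL + 1·sR = 272/9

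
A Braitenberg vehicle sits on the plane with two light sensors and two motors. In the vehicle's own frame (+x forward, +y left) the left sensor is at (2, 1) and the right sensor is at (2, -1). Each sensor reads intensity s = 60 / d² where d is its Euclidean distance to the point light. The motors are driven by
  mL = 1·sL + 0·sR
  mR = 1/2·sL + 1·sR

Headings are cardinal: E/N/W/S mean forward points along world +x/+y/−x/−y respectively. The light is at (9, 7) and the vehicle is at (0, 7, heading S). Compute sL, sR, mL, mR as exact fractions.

15/17 15/26 15/17 225/221

left sensor world pos  = (1, 5); dL² = 68
right sensor world pos = (-1, 5); dR² = 104
sL = 60/68 = 15/17
sR = 60/104 = 15/26
mL = 1·sL + 0·sR = 15/17
mR = 1/2·sL + 1·sR = 225/221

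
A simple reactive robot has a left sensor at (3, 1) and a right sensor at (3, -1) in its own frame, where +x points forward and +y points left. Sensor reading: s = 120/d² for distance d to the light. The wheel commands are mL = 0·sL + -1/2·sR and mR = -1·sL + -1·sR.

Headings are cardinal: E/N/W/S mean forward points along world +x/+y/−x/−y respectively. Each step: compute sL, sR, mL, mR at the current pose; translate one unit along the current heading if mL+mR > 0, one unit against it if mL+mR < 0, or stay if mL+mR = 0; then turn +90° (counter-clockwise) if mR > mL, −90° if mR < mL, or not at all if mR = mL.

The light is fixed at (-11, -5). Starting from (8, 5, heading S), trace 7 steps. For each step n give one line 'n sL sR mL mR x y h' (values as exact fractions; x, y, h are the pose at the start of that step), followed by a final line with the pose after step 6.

n=0: pose=(8,5,S); sL=120/449, sR=120/373; mL=-60/373, mR=-98640/167477; mL+mR=-125580/167477 → advance -1; mR−mL=-71700/167477 → turn -1·90°
n=1: pose=(8,6,W); sL=30/89, sR=3/10; mL=-3/20, mR=-567/890; mL+mR=-1401/1780 → advance -1; mR−mL=-867/1780 → turn -1·90°
n=2: pose=(9,6,N); sL=120/557, sR=120/637; mL=-60/637, mR=-143280/354809; mL+mR=-176700/354809 → advance -1; mR−mL=-109860/354809 → turn -1·90°
n=3: pose=(9,5,E); sL=12/65, sR=12/61; mL=-6/61, mR=-1512/3965; mL+mR=-1902/3965 → advance -1; mR−mL=-1122/3965 → turn -1·90°
n=4: pose=(8,5,S); sL=120/449, sR=120/373; mL=-60/373, mR=-98640/167477; mL+mR=-125580/167477 → advance -1; mR−mL=-71700/167477 → turn -1·90°
n=5: pose=(8,6,W); sL=30/89, sR=3/10; mL=-3/20, mR=-567/890; mL+mR=-1401/1780 → advance -1; mR−mL=-867/1780 → turn -1·90°
n=6: pose=(9,6,N); sL=120/557, sR=120/637; mL=-60/637, mR=-143280/354809; mL+mR=-176700/354809 → advance -1; mR−mL=-109860/354809 → turn -1·90°

0 120/449 120/373 -60/373 -98640/167477 8 5 S
1 30/89 3/10 -3/20 -567/890 8 6 W
2 120/557 120/637 -60/637 -143280/354809 9 6 N
3 12/65 12/61 -6/61 -1512/3965 9 5 E
4 120/449 120/373 -60/373 -98640/167477 8 5 S
5 30/89 3/10 -3/20 -567/890 8 6 W
6 120/557 120/637 -60/637 -143280/354809 9 6 N
final 9 5 E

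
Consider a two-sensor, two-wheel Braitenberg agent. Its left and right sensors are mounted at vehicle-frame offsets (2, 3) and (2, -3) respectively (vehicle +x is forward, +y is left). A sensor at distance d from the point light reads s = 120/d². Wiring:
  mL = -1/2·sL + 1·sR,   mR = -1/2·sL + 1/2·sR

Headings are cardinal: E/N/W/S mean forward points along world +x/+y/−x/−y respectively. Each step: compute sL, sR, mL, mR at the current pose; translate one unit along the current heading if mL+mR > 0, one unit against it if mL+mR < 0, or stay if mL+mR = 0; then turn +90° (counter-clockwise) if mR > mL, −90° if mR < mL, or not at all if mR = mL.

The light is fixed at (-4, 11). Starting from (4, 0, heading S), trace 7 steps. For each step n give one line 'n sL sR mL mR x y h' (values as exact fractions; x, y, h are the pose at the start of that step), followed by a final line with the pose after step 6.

n=0: pose=(4,0,S); sL=12/29, sR=60/97; mL=1158/2813, mR=288/2813; mL+mR=1446/2813 → advance +1; mR−mL=-30/97 → turn -1·90°
n=1: pose=(4,-1,W); sL=40/87, sR=40/39; mL=300/377, mR=320/1131; mL+mR=1220/1131 → advance +1; mR−mL=-20/39 → turn -1·90°
n=2: pose=(3,-1,N); sL=30/29, sR=3/5; mL=12/145, mR=-63/290; mL+mR=-39/290 → advance -1; mR−mL=-3/10 → turn -1·90°
n=3: pose=(3,-2,E); sL=120/181, sR=120/337; mL=1500/60997, mR=-9360/60997; mL+mR=-7860/60997 → advance -1; mR−mL=-60/337 → turn -1·90°
n=4: pose=(2,-2,S); sL=20/51, sR=20/39; mL=70/221, mR=40/663; mL+mR=250/663 → advance +1; mR−mL=-10/39 → turn -1·90°
n=5: pose=(2,-3,W); sL=24/61, sR=120/137; mL=5676/8357, mR=2016/8357; mL+mR=7692/8357 → advance +1; mR−mL=-60/137 → turn -1·90°
n=6: pose=(1,-3,N); sL=30/37, sR=15/26; mL=165/962, mR=-225/1924; mL+mR=105/1924 → advance +1; mR−mL=-15/52 → turn -1·90°

0 12/29 60/97 1158/2813 288/2813 4 0 S
1 40/87 40/39 300/377 320/1131 4 -1 W
2 30/29 3/5 12/145 -63/290 3 -1 N
3 120/181 120/337 1500/60997 -9360/60997 3 -2 E
4 20/51 20/39 70/221 40/663 2 -2 S
5 24/61 120/137 5676/8357 2016/8357 2 -3 W
6 30/37 15/26 165/962 -225/1924 1 -3 N
final 1 -2 E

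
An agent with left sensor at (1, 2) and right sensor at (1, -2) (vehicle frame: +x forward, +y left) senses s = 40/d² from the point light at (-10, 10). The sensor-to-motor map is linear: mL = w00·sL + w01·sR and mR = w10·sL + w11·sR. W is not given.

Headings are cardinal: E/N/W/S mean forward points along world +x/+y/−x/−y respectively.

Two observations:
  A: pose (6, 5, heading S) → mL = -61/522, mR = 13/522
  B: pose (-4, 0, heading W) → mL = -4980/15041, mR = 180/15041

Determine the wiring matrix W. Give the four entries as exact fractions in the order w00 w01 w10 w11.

obs A: pose=(6,5,S) → sL=1/9, sR=5/29, mL=-61/522, mR=13/522
obs B: pose=(-4,0,W) → sL=40/169, sR=40/89, mL=-4980/15041, mR=180/15041
sensor matrix S = [[1/9, 5/29], [40/169, 40/89]]; det S = 35840/3925701
solve [mL_A; mL_B] = S·[w00; w01] and [mR_A; mR_B] = S·[w10; w11]:
  w00 = 1/2, w01 = -1, w10 = 1, w11 = -1/2

1/2 -1 1 -1/2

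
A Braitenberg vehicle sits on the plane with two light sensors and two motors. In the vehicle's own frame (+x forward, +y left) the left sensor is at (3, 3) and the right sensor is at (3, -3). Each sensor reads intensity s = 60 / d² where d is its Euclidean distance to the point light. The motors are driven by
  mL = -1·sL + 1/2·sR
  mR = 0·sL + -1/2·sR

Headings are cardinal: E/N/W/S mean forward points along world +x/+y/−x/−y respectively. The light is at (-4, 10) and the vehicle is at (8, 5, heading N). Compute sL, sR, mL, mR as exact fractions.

12/17 60/229 -2238/3893 -30/229

left sensor world pos  = (5, 8); dL² = 85
right sensor world pos = (11, 8); dR² = 229
sL = 60/85 = 12/17
sR = 60/229 = 60/229
mL = -1·sL + 1/2·sR = -2238/3893
mR = 0·sL + -1/2·sR = -30/229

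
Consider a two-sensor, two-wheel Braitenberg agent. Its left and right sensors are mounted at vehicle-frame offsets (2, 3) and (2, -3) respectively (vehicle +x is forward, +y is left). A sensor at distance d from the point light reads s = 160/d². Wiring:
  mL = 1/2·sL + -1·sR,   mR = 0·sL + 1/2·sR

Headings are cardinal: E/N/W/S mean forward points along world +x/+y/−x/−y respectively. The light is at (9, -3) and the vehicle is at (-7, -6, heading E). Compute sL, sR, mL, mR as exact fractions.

40/49 20/29 -400/1421 10/29

left sensor world pos  = (-5, -3); dL² = 196
right sensor world pos = (-5, -9); dR² = 232
sL = 160/196 = 40/49
sR = 160/232 = 20/29
mL = 1/2·sL + -1·sR = -400/1421
mR = 0·sL + 1/2·sR = 10/29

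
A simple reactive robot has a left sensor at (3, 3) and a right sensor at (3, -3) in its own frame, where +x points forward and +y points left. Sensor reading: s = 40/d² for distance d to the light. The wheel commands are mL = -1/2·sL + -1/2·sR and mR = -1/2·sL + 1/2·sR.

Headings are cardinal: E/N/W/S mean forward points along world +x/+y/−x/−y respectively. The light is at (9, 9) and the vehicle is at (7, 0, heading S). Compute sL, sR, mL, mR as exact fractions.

left sensor world pos  = (10, -3); dL² = 145
right sensor world pos = (4, -3); dR² = 169
sL = 40/145 = 8/29
sR = 40/169 = 40/169
mL = -1/2·sL + -1/2·sR = -1256/4901
mR = -1/2·sL + 1/2·sR = -96/4901

8/29 40/169 -1256/4901 -96/4901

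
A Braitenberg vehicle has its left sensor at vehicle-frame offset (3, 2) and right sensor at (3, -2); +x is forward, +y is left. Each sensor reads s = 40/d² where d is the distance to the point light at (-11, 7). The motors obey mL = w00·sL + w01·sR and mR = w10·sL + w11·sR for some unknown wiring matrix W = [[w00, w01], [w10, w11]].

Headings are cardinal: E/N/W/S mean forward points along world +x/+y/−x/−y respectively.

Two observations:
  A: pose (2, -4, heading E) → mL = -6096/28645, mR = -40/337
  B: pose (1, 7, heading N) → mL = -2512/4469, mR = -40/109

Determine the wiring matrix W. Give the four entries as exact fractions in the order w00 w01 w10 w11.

obs A: pose=(2,-4,E) → sL=40/337, sR=8/85, mL=-6096/28645, mR=-40/337
obs B: pose=(1,7,N) → sL=40/109, sR=8/41, mL=-2512/4469, mR=-40/109
sensor matrix S = [[40/337, 8/85], [40/109, 8/41]]; det S = -291328/25602901
solve [mL_A; mL_B] = S·[w00; w01] and [mR_A; mR_B] = S·[w10; w11]:
  w00 = -1, w01 = -1, w10 = -1, w11 = 0

-1 -1 -1 0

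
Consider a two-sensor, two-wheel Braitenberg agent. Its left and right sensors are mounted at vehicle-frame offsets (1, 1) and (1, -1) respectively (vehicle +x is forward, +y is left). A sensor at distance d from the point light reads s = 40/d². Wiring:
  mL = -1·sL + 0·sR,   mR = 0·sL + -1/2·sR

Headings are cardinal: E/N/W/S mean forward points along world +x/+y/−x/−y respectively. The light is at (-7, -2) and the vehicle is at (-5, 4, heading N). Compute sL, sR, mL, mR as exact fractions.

4/5 20/29 -4/5 -10/29

left sensor world pos  = (-6, 5); dL² = 50
right sensor world pos = (-4, 5); dR² = 58
sL = 40/50 = 4/5
sR = 40/58 = 20/29
mL = -1·sL + 0·sR = -4/5
mR = 0·sL + -1/2·sR = -10/29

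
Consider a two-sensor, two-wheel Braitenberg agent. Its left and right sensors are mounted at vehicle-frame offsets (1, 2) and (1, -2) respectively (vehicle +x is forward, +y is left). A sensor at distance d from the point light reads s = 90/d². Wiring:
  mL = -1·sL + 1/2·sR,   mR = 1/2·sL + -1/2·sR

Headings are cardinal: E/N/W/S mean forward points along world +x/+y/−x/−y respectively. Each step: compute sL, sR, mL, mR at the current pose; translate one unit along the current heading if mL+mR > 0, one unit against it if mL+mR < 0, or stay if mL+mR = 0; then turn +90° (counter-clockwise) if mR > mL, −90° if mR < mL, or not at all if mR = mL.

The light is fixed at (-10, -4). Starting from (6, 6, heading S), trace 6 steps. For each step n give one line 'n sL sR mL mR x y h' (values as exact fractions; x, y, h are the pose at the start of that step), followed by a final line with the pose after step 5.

0 2/9 90/277 -149/2493 -128/2493 6 6 S
1 45/229 9/37 -1269/16946 -198/8473 6 7 E
2 90/313 90/433 -24885/135529 5400/135529 5 7 N
3 9/26 9/34 -189/884 9/221 5 6 W
4 2/9 90/277 -149/2493 -128/2493 6 6 S
5 45/229 9/37 -1269/16946 -198/8473 6 7 E
final 5 7 N

n=0: pose=(6,6,S); sL=2/9, sR=90/277; mL=-149/2493, mR=-128/2493; mL+mR=-1/9 → advance -1; mR−mL=7/831 → turn +1·90°
n=1: pose=(6,7,E); sL=45/229, sR=9/37; mL=-1269/16946, mR=-198/8473; mL+mR=-45/458 → advance -1; mR−mL=873/16946 → turn +1·90°
n=2: pose=(5,7,N); sL=90/313, sR=90/433; mL=-24885/135529, mR=5400/135529; mL+mR=-45/313 → advance -1; mR−mL=30285/135529 → turn +1·90°
n=3: pose=(5,6,W); sL=9/26, sR=9/34; mL=-189/884, mR=9/221; mL+mR=-9/52 → advance -1; mR−mL=225/884 → turn +1·90°
n=4: pose=(6,6,S); sL=2/9, sR=90/277; mL=-149/2493, mR=-128/2493; mL+mR=-1/9 → advance -1; mR−mL=7/831 → turn +1·90°
n=5: pose=(6,7,E); sL=45/229, sR=9/37; mL=-1269/16946, mR=-198/8473; mL+mR=-45/458 → advance -1; mR−mL=873/16946 → turn +1·90°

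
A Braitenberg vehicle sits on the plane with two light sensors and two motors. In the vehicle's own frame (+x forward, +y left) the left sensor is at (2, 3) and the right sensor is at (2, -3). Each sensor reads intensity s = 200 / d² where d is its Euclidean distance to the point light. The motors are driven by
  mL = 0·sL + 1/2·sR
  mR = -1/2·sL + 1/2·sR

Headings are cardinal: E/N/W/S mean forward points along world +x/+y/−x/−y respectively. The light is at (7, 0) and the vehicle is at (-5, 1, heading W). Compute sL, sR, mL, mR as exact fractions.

left sensor world pos  = (-7, -2); dL² = 200
right sensor world pos = (-7, 4); dR² = 212
sL = 200/200 = 1
sR = 200/212 = 50/53
mL = 0·sL + 1/2·sR = 25/53
mR = -1/2·sL + 1/2·sR = -3/106

1 50/53 25/53 -3/106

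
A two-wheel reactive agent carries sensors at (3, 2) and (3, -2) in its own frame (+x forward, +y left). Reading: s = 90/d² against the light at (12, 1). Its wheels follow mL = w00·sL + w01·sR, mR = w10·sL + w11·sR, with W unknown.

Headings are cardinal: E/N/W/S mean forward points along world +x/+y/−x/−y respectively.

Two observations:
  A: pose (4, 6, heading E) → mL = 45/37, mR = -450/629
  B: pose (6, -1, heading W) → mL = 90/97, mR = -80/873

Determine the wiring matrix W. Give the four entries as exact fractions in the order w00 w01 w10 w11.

obs A: pose=(4,6,E) → sL=45/37, sR=45/17, mL=45/37, mR=-450/629
obs B: pose=(6,-1,W) → sL=90/97, sR=10/9, mL=90/97, mR=-80/873
sensor matrix S = [[45/37, 45/17], [90/97, 10/9]]; det S = -67400/61013
solve [mL_A; mL_B] = S·[w00; w01] and [mR_A; mR_B] = S·[w10; w11]:
  w00 = 1, w01 = 0, w10 = 1/2, w11 = -1/2

1 0 1/2 -1/2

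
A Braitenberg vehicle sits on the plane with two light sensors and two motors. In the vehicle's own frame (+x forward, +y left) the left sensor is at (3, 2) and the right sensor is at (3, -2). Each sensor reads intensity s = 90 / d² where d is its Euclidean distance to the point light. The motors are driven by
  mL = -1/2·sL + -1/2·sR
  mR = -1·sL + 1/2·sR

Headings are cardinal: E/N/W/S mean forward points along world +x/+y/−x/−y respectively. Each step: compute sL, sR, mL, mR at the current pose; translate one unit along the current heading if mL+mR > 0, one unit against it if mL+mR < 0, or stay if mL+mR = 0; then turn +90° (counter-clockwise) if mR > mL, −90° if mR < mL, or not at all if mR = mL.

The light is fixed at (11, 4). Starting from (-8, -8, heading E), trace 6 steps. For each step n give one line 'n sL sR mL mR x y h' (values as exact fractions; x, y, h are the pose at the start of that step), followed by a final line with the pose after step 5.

n=0: pose=(-8,-8,E); sL=45/178, sR=45/226; mL=-4545/20114, mR=-6165/40228; mL+mR=-135/356 → advance -1; mR−mL=2925/40228 → turn +1·90°
n=1: pose=(-9,-8,N); sL=18/113, sR=2/9; mL=-194/1017, mR=-49/1017; mL+mR=-27/113 → advance -1; mR−mL=145/1017 → turn +1·90°
n=2: pose=(-9,-9,W); sL=45/377, sR=9/65; mL=-243/1885, mR=-189/3770; mL+mR=-135/754 → advance -1; mR−mL=297/3770 → turn +1·90°
n=3: pose=(-8,-9,S); sL=18/109, sR=90/697; mL=-11178/75973, mR=-7641/75973; mL+mR=-27/109 → advance -1; mR−mL=3537/75973 → turn +1·90°
n=4: pose=(-8,-8,E); sL=45/178, sR=45/226; mL=-4545/20114, mR=-6165/40228; mL+mR=-135/356 → advance -1; mR−mL=2925/40228 → turn +1·90°
n=5: pose=(-9,-8,N); sL=18/113, sR=2/9; mL=-194/1017, mR=-49/1017; mL+mR=-27/113 → advance -1; mR−mL=145/1017 → turn +1·90°

0 45/178 45/226 -4545/20114 -6165/40228 -8 -8 E
1 18/113 2/9 -194/1017 -49/1017 -9 -8 N
2 45/377 9/65 -243/1885 -189/3770 -9 -9 W
3 18/109 90/697 -11178/75973 -7641/75973 -8 -9 S
4 45/178 45/226 -4545/20114 -6165/40228 -8 -8 E
5 18/113 2/9 -194/1017 -49/1017 -9 -8 N
final -9 -9 W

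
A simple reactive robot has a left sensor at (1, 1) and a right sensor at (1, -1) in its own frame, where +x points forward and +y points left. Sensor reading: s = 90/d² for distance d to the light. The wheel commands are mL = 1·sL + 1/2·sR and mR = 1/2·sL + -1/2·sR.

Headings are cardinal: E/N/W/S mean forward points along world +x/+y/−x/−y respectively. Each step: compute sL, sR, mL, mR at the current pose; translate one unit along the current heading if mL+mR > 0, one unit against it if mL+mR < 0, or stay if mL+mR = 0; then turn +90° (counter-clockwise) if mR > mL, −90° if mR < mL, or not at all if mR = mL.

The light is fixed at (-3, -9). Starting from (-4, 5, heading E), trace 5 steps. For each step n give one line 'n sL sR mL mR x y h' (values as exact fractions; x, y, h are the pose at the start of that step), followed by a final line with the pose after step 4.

0 2/5 90/169 563/845 -56/845 -4 5 E
1 9/17 9/17 27/34 0 -3 5 S
2 18/29 90/197 4851/5713 468/5713 -3 4 W
3 9/20 45/98 333/490 -9/1960 -4 4 N
4 2/5 90/169 563/845 -56/845 -4 5 E
final -3 5 S

n=0: pose=(-4,5,E); sL=2/5, sR=90/169; mL=563/845, mR=-56/845; mL+mR=3/5 → advance +1; mR−mL=-619/845 → turn -1·90°
n=1: pose=(-3,5,S); sL=9/17, sR=9/17; mL=27/34, mR=0; mL+mR=27/34 → advance +1; mR−mL=-27/34 → turn -1·90°
n=2: pose=(-3,4,W); sL=18/29, sR=90/197; mL=4851/5713, mR=468/5713; mL+mR=27/29 → advance +1; mR−mL=-4383/5713 → turn -1·90°
n=3: pose=(-4,4,N); sL=9/20, sR=45/98; mL=333/490, mR=-9/1960; mL+mR=27/40 → advance +1; mR−mL=-1341/1960 → turn -1·90°
n=4: pose=(-4,5,E); sL=2/5, sR=90/169; mL=563/845, mR=-56/845; mL+mR=3/5 → advance +1; mR−mL=-619/845 → turn -1·90°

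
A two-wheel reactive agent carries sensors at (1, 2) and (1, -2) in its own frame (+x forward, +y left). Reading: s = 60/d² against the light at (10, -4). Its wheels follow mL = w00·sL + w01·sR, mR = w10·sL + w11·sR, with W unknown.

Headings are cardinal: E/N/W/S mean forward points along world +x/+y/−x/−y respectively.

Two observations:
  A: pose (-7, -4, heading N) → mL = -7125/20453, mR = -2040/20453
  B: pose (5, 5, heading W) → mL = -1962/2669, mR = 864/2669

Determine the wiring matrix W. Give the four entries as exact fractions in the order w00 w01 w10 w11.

obs A: pose=(-7,-4,N) → sL=30/181, sR=30/113, mL=-7125/20453, mR=-2040/20453
obs B: pose=(5,5,W) → sL=12/17, sR=60/157, mL=-1962/2669, mR=864/2669
sensor matrix S = [[30/181, 30/113], [12/17, 60/157]]; det S = -6772320/54589057
solve [mL_A; mL_B] = S·[w00; w01] and [mR_A; mR_B] = S·[w10; w11]:
  w00 = -1/2, w01 = -1, w10 = 1, w11 = -1

-1/2 -1 1 -1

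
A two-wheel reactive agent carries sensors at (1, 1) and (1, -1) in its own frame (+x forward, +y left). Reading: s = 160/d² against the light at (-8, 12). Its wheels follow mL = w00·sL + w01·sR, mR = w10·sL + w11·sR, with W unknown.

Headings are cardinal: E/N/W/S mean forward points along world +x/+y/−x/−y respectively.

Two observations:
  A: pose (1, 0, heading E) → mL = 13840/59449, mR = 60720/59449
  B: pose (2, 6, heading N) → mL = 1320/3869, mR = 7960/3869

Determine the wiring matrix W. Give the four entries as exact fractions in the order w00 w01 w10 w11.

-1/2 1 1 1/2

obs A: pose=(1,0,E) → sL=160/221, sR=160/269, mL=13840/59449, mR=60720/59449
obs B: pose=(2,6,N) → sL=80/53, sR=80/73, mL=1320/3869, mR=7960/3869
sensor matrix S = [[160/221, 160/269], [80/53, 80/73]]; det S = -24012800/230008181
solve [mL_A; mL_B] = S·[w00; w01] and [mR_A; mR_B] = S·[w10; w11]:
  w00 = -1/2, w01 = 1, w10 = 1, w11 = 1/2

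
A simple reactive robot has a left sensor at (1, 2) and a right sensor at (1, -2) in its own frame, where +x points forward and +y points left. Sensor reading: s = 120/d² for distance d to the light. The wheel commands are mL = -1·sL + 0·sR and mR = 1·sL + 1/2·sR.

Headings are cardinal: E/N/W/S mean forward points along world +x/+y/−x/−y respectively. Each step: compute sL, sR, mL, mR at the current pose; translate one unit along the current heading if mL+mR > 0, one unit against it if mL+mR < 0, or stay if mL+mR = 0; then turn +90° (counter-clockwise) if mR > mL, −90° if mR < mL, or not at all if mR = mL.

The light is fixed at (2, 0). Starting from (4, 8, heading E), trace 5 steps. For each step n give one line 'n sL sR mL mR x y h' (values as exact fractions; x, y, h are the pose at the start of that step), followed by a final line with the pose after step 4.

n=0: pose=(4,8,E); sL=120/109, sR=8/3; mL=-120/109, mR=796/327; mL+mR=4/3 → advance +1; mR−mL=1156/327 → turn +1·90°
n=1: pose=(5,8,N); sL=60/41, sR=60/53; mL=-60/41, mR=4410/2173; mL+mR=30/53 → advance +1; mR−mL=7590/2173 → turn +1·90°
n=2: pose=(5,9,W); sL=120/53, sR=24/25; mL=-120/53, mR=3636/1325; mL+mR=12/25 → advance +1; mR−mL=6636/1325 → turn +1·90°
n=3: pose=(4,9,S); sL=3/2, sR=15/8; mL=-3/2, mR=39/16; mL+mR=15/16 → advance +1; mR−mL=63/16 → turn +1·90°
n=4: pose=(4,8,E); sL=120/109, sR=8/3; mL=-120/109, mR=796/327; mL+mR=4/3 → advance +1; mR−mL=1156/327 → turn +1·90°

0 120/109 8/3 -120/109 796/327 4 8 E
1 60/41 60/53 -60/41 4410/2173 5 8 N
2 120/53 24/25 -120/53 3636/1325 5 9 W
3 3/2 15/8 -3/2 39/16 4 9 S
4 120/109 8/3 -120/109 796/327 4 8 E
final 5 8 N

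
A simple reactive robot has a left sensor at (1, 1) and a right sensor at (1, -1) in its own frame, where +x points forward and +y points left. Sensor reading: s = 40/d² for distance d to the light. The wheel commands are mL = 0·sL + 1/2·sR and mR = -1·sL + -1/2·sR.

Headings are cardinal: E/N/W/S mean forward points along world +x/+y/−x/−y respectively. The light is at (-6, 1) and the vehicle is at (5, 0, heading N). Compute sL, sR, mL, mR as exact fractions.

left sensor world pos  = (4, 1); dL² = 100
right sensor world pos = (6, 1); dR² = 144
sL = 40/100 = 2/5
sR = 40/144 = 5/18
mL = 0·sL + 1/2·sR = 5/36
mR = -1·sL + -1/2·sR = -97/180

2/5 5/18 5/36 -97/180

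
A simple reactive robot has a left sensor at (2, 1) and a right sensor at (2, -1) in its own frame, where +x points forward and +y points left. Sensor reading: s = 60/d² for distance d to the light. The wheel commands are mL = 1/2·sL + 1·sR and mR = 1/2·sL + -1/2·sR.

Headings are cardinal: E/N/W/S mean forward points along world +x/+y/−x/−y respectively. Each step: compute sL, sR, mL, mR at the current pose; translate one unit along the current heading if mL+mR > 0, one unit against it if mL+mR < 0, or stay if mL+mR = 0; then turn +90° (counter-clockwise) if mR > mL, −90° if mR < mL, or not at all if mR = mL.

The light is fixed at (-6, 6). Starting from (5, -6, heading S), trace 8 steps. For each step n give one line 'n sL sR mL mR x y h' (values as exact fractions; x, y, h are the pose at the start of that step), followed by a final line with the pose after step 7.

0 3/17 15/74 183/629 -33/2516 5 -6 S
1 60/277 4/15 1558/4155 -104/4155 5 -7 W
2 30/101 30/121 4845/12221 300/12221 4 -7 N
3 12/53 60/313 5058/16589 288/16589 4 -6 E
4 3/17 15/74 183/629 -33/2516 5 -6 S
5 60/277 4/15 1558/4155 -104/4155 5 -7 W
6 30/101 30/121 4845/12221 300/12221 4 -7 N
7 12/53 60/313 5058/16589 288/16589 4 -6 E
final 5 -6 S

n=0: pose=(5,-6,S); sL=3/17, sR=15/74; mL=183/629, mR=-33/2516; mL+mR=699/2516 → advance +1; mR−mL=-45/148 → turn -1·90°
n=1: pose=(5,-7,W); sL=60/277, sR=4/15; mL=1558/4155, mR=-104/4155; mL+mR=1454/4155 → advance +1; mR−mL=-2/5 → turn -1·90°
n=2: pose=(4,-7,N); sL=30/101, sR=30/121; mL=4845/12221, mR=300/12221; mL+mR=5145/12221 → advance +1; mR−mL=-45/121 → turn -1·90°
n=3: pose=(4,-6,E); sL=12/53, sR=60/313; mL=5058/16589, mR=288/16589; mL+mR=5346/16589 → advance +1; mR−mL=-90/313 → turn -1·90°
n=4: pose=(5,-6,S); sL=3/17, sR=15/74; mL=183/629, mR=-33/2516; mL+mR=699/2516 → advance +1; mR−mL=-45/148 → turn -1·90°
n=5: pose=(5,-7,W); sL=60/277, sR=4/15; mL=1558/4155, mR=-104/4155; mL+mR=1454/4155 → advance +1; mR−mL=-2/5 → turn -1·90°
n=6: pose=(4,-7,N); sL=30/101, sR=30/121; mL=4845/12221, mR=300/12221; mL+mR=5145/12221 → advance +1; mR−mL=-45/121 → turn -1·90°
n=7: pose=(4,-6,E); sL=12/53, sR=60/313; mL=5058/16589, mR=288/16589; mL+mR=5346/16589 → advance +1; mR−mL=-90/313 → turn -1·90°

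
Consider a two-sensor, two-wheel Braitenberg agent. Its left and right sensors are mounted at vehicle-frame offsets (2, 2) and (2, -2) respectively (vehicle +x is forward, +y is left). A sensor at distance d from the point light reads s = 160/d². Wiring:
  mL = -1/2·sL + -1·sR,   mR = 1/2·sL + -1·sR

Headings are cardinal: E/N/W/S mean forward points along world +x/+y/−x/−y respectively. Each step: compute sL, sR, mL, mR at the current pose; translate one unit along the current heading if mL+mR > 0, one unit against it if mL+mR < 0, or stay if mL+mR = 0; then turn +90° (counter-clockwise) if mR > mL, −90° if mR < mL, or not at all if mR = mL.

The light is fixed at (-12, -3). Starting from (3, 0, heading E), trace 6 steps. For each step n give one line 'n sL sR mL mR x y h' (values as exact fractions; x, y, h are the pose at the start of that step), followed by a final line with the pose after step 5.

n=0: pose=(3,0,E); sL=80/157, sR=16/29; mL=-3672/4553, mR=-1352/4553; mL+mR=-32/29 → advance -1; mR−mL=80/157 → turn +1·90°
n=1: pose=(2,0,N); sL=160/169, sR=160/281; mL=-49520/47489, mR=-4560/47489; mL+mR=-320/281 → advance -1; mR−mL=160/169 → turn +1·90°
n=2: pose=(2,-1,W); sL=10/9, sR=1; mL=-14/9, mR=-4/9; mL+mR=-2 → advance -1; mR−mL=10/9 → turn +1·90°
n=3: pose=(3,-1,S); sL=160/289, sR=160/169; mL=-59760/48841, mR=-32720/48841; mL+mR=-320/169 → advance -1; mR−mL=160/289 → turn +1·90°
n=4: pose=(3,0,E); sL=80/157, sR=16/29; mL=-3672/4553, mR=-1352/4553; mL+mR=-32/29 → advance -1; mR−mL=80/157 → turn +1·90°
n=5: pose=(2,0,N); sL=160/169, sR=160/281; mL=-49520/47489, mR=-4560/47489; mL+mR=-320/281 → advance -1; mR−mL=160/169 → turn +1·90°

0 80/157 16/29 -3672/4553 -1352/4553 3 0 E
1 160/169 160/281 -49520/47489 -4560/47489 2 0 N
2 10/9 1 -14/9 -4/9 2 -1 W
3 160/289 160/169 -59760/48841 -32720/48841 3 -1 S
4 80/157 16/29 -3672/4553 -1352/4553 3 0 E
5 160/169 160/281 -49520/47489 -4560/47489 2 0 N
final 2 -1 W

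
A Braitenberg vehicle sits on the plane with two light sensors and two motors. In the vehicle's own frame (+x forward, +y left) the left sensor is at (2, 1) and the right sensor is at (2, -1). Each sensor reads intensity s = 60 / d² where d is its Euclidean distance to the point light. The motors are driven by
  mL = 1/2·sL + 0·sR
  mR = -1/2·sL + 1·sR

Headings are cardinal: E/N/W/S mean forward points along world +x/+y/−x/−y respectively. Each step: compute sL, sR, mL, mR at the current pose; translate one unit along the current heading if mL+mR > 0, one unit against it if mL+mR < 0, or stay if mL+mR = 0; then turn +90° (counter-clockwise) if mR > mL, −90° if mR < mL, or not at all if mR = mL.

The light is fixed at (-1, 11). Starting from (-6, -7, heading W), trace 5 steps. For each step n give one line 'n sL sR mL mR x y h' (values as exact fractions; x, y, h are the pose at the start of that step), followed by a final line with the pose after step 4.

0 6/41 30/169 3/41 723/6929 -6 -7 W
1 12/85 60/449 6/85 2406/38165 -7 -7 S
2 15/116 15/97 15/232 2025/22504 -7 -8 W
3 20/159 12/101 10/159 898/16059 -8 -8 S
4 10/87 30/221 5/87 1505/19227 -8 -9 W
final -9 -9 S

n=0: pose=(-6,-7,W); sL=6/41, sR=30/169; mL=3/41, mR=723/6929; mL+mR=30/169 → advance +1; mR−mL=216/6929 → turn +1·90°
n=1: pose=(-7,-7,S); sL=12/85, sR=60/449; mL=6/85, mR=2406/38165; mL+mR=60/449 → advance +1; mR−mL=-288/38165 → turn -1·90°
n=2: pose=(-7,-8,W); sL=15/116, sR=15/97; mL=15/232, mR=2025/22504; mL+mR=15/97 → advance +1; mR−mL=285/11252 → turn +1·90°
n=3: pose=(-8,-8,S); sL=20/159, sR=12/101; mL=10/159, mR=898/16059; mL+mR=12/101 → advance +1; mR−mL=-112/16059 → turn -1·90°
n=4: pose=(-8,-9,W); sL=10/87, sR=30/221; mL=5/87, mR=1505/19227; mL+mR=30/221 → advance +1; mR−mL=400/19227 → turn +1·90°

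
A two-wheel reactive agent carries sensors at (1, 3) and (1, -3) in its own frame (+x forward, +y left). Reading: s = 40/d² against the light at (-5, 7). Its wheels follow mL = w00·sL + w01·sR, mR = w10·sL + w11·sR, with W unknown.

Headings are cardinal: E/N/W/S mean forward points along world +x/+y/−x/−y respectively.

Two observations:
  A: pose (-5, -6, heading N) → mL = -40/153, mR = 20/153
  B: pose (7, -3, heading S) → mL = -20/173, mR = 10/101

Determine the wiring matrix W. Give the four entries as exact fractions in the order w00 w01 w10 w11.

obs A: pose=(-5,-6,N) → sL=40/153, sR=40/153, mL=-40/153, mR=20/153
obs B: pose=(7,-3,S) → sL=20/173, sR=20/101, mL=-20/173, mR=10/101
sensor matrix S = [[40/153, 40/153], [20/173, 20/101]]; det S = 6400/297041
solve [mL_A; mL_B] = S·[w00; w01] and [mR_A; mR_B] = S·[w10; w11]:
  w00 = -1, w01 = 0, w10 = 0, w11 = 1/2

-1 0 0 1/2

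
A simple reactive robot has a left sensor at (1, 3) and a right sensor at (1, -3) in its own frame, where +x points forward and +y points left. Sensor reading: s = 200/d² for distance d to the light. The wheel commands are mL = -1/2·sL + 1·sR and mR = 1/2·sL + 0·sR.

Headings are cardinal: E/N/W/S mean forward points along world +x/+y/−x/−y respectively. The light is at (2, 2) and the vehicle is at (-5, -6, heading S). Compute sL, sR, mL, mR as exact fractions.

left sensor world pos  = (-2, -7); dL² = 97
right sensor world pos = (-8, -7); dR² = 181
sL = 200/97 = 200/97
sR = 200/181 = 200/181
mL = -1/2·sL + 1·sR = 1300/17557
mR = 1/2·sL + 0·sR = 100/97

200/97 200/181 1300/17557 100/97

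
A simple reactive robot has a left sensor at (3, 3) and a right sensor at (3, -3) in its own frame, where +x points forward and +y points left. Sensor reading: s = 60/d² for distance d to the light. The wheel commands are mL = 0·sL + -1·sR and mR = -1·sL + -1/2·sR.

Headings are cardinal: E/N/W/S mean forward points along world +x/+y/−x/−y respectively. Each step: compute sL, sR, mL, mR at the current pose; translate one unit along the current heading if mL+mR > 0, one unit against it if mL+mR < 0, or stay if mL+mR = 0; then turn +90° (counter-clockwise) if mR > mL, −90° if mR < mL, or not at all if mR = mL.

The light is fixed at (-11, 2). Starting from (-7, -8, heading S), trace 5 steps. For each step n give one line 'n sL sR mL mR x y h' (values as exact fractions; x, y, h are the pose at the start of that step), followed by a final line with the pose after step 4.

0 30/109 6/17 -6/17 -837/1853 -7 -8 S
1 12/29 60/37 -60/37 -1314/1073 -7 -7 W
2 15/52 15/37 -15/37 -945/1924 -6 -7 S
3 12/25 60/29 -60/29 -1098/725 -6 -6 W
4 30/101 6/13 -6/13 -693/1313 -5 -6 S
final -5 -5 W

n=0: pose=(-7,-8,S); sL=30/109, sR=6/17; mL=-6/17, mR=-837/1853; mL+mR=-1491/1853 → advance -1; mR−mL=-183/1853 → turn -1·90°
n=1: pose=(-7,-7,W); sL=12/29, sR=60/37; mL=-60/37, mR=-1314/1073; mL+mR=-3054/1073 → advance -1; mR−mL=426/1073 → turn +1·90°
n=2: pose=(-6,-7,S); sL=15/52, sR=15/37; mL=-15/37, mR=-945/1924; mL+mR=-1725/1924 → advance -1; mR−mL=-165/1924 → turn -1·90°
n=3: pose=(-6,-6,W); sL=12/25, sR=60/29; mL=-60/29, mR=-1098/725; mL+mR=-2598/725 → advance -1; mR−mL=402/725 → turn +1·90°
n=4: pose=(-5,-6,S); sL=30/101, sR=6/13; mL=-6/13, mR=-693/1313; mL+mR=-1299/1313 → advance -1; mR−mL=-87/1313 → turn -1·90°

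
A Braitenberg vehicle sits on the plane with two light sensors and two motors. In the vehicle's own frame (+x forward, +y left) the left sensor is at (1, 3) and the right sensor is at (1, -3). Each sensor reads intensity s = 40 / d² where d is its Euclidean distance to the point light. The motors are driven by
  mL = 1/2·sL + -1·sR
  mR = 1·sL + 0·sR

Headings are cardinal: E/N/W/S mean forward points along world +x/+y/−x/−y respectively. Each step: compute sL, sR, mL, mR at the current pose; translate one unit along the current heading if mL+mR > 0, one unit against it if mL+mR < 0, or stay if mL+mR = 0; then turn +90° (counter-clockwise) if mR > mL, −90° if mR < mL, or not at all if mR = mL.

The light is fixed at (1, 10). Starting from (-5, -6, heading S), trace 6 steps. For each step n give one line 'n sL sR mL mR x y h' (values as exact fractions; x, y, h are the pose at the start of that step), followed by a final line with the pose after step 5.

n=0: pose=(-5,-6,S); sL=20/149, sR=4/37; mL=-226/5513, mR=20/149; mL+mR=514/5513 → advance +1; mR−mL=966/5513 → turn +1·90°
n=1: pose=(-5,-7,E); sL=40/221, sR=8/85; mL=-4/1105, mR=40/221; mL+mR=196/1105 → advance +1; mR−mL=12/65 → turn +1·90°
n=2: pose=(-4,-7,N); sL=1/8, sR=2/13; mL=-19/208, mR=1/8; mL+mR=7/208 → advance +1; mR−mL=45/208 → turn +1·90°
n=3: pose=(-4,-6,W); sL=40/397, sR=8/41; mL=-2356/16277, mR=40/397; mL+mR=-716/16277 → advance -1; mR−mL=3996/16277 → turn +1·90°
n=4: pose=(-3,-6,S); sL=4/29, sR=20/169; mL=-242/4901, mR=4/29; mL+mR=434/4901 → advance +1; mR−mL=918/4901 → turn +1·90°
n=5: pose=(-3,-7,E); sL=8/41, sR=40/409; mL=-4/16769, mR=8/41; mL+mR=3268/16769 → advance +1; mR−mL=3276/16769 → turn +1·90°

0 20/149 4/37 -226/5513 20/149 -5 -6 S
1 40/221 8/85 -4/1105 40/221 -5 -7 E
2 1/8 2/13 -19/208 1/8 -4 -7 N
3 40/397 8/41 -2356/16277 40/397 -4 -6 W
4 4/29 20/169 -242/4901 4/29 -3 -6 S
5 8/41 40/409 -4/16769 8/41 -3 -7 E
final -2 -7 N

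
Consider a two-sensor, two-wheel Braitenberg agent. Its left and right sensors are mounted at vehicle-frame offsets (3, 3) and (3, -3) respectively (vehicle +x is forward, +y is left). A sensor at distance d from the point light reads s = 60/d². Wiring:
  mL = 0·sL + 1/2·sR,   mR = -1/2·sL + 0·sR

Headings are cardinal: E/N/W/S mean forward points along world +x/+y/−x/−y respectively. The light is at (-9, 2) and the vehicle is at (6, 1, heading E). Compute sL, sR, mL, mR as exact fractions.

15/82 3/17 3/34 -15/164

left sensor world pos  = (9, 4); dL² = 328
right sensor world pos = (9, -2); dR² = 340
sL = 60/328 = 15/82
sR = 60/340 = 3/17
mL = 0·sL + 1/2·sR = 3/34
mR = -1/2·sL + 0·sR = -15/164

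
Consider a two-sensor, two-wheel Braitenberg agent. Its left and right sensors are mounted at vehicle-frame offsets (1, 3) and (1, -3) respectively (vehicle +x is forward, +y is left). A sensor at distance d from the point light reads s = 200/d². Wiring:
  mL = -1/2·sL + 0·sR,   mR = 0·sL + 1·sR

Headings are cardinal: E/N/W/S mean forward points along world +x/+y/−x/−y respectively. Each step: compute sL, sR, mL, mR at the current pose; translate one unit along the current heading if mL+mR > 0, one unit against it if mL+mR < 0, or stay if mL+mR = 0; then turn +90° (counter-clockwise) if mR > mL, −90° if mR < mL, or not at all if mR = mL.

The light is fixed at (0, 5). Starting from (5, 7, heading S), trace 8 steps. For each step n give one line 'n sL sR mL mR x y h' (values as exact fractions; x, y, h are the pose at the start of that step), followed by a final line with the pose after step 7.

n=0: pose=(5,7,S); sL=40/13, sR=40; mL=-20/13, mR=40; mL+mR=500/13 → advance +1; mR−mL=540/13 → turn +1·90°
n=1: pose=(5,6,E); sL=50/13, sR=5; mL=-25/13, mR=5; mL+mR=40/13 → advance +1; mR−mL=90/13 → turn +1·90°
n=2: pose=(6,6,N); sL=200/13, sR=40/17; mL=-100/13, mR=40/17; mL+mR=-1180/221 → advance -1; mR−mL=2220/221 → turn +1·90°
n=3: pose=(6,5,W); sL=100/17, sR=100/17; mL=-50/17, mR=100/17; mL+mR=50/17 → advance +1; mR−mL=150/17 → turn +1·90°
n=4: pose=(5,5,S); sL=40/13, sR=40; mL=-20/13, mR=40; mL+mR=500/13 → advance +1; mR−mL=540/13 → turn +1·90°
n=5: pose=(5,4,E); sL=5, sR=50/13; mL=-5/2, mR=50/13; mL+mR=35/26 → advance +1; mR−mL=165/26 → turn +1·90°
n=6: pose=(6,4,N); sL=200/9, sR=200/81; mL=-100/9, mR=200/81; mL+mR=-700/81 → advance -1; mR−mL=1100/81 → turn +1·90°
n=7: pose=(6,3,W); sL=4, sR=100/13; mL=-2, mR=100/13; mL+mR=74/13 → advance +1; mR−mL=126/13 → turn +1·90°

0 40/13 40 -20/13 40 5 7 S
1 50/13 5 -25/13 5 5 6 E
2 200/13 40/17 -100/13 40/17 6 6 N
3 100/17 100/17 -50/17 100/17 6 5 W
4 40/13 40 -20/13 40 5 5 S
5 5 50/13 -5/2 50/13 5 4 E
6 200/9 200/81 -100/9 200/81 6 4 N
7 4 100/13 -2 100/13 6 3 W
final 5 3 S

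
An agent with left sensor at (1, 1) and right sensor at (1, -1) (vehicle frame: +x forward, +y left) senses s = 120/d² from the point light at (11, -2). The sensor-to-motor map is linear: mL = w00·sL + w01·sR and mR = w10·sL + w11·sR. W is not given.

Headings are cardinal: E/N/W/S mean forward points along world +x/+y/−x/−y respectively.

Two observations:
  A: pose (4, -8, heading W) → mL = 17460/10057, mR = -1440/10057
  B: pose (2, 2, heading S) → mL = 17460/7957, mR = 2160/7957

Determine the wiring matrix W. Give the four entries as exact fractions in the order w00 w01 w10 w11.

obs A: pose=(4,-8,W) → sL=120/113, sR=120/89, mL=17460/10057, mR=-1440/10057
obs B: pose=(2,2,S) → sL=120/73, sR=120/109, mL=17460/7957, mR=2160/7957
sensor matrix S = [[120/113, 120/89], [120/73, 120/109]]; det S = -83808000/80023549
solve [mL_A; mL_B] = S·[w00; w01] and [mR_A; mR_B] = S·[w10; w11]:
  w00 = 1, w01 = 1/2, w10 = 1/2, w11 = -1/2

1 1/2 1/2 -1/2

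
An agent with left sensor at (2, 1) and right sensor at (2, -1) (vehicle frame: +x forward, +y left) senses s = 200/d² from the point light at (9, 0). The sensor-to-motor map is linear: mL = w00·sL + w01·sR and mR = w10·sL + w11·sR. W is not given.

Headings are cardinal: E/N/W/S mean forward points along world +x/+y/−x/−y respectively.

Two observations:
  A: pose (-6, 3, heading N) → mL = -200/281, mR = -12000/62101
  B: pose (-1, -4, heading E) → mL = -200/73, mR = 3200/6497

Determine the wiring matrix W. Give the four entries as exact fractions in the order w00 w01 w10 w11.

obs A: pose=(-6,3,N) → sL=200/281, sR=200/221, mL=-200/281, mR=-12000/62101
obs B: pose=(-1,-4,E) → sL=200/73, sR=200/89, mL=-200/73, mR=3200/6497
sensor matrix S = [[200/281, 200/221], [200/73, 200/89]]; det S = -355040000/403470197
solve [mL_A; mL_B] = S·[w00; w01] and [mR_A; mR_B] = S·[w10; w11]:
  w00 = -1, w01 = 0, w10 = 1, w11 = -1

-1 0 1 -1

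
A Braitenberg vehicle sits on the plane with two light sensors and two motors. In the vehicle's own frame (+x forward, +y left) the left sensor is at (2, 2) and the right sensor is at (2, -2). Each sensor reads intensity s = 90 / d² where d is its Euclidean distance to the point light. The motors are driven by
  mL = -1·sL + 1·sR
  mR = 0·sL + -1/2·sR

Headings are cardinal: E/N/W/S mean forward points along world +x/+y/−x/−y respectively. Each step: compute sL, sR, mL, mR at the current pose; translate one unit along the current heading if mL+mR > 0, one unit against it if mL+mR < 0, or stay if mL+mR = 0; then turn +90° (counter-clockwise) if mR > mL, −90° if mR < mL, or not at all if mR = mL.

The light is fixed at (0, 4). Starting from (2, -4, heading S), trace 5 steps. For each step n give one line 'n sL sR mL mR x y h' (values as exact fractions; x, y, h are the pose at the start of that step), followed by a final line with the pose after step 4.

0 45/58 9/10 18/145 -9/20 2 -4 S
1 10/9 18/5 112/45 -9/5 2 -3 W
2 45/13 45/17 -180/221 -45/34 1 -3 N
3 2 90/109 -128/109 -45/109 1 -4 E
4 9/4 9/4 0 -9/8 0 -4 N
final 0 -5 E

n=0: pose=(2,-4,S); sL=45/58, sR=9/10; mL=18/145, mR=-9/20; mL+mR=-189/580 → advance -1; mR−mL=-333/580 → turn -1·90°
n=1: pose=(2,-3,W); sL=10/9, sR=18/5; mL=112/45, mR=-9/5; mL+mR=31/45 → advance +1; mR−mL=-193/45 → turn -1·90°
n=2: pose=(1,-3,N); sL=45/13, sR=45/17; mL=-180/221, mR=-45/34; mL+mR=-945/442 → advance -1; mR−mL=-225/442 → turn -1·90°
n=3: pose=(1,-4,E); sL=2, sR=90/109; mL=-128/109, mR=-45/109; mL+mR=-173/109 → advance -1; mR−mL=83/109 → turn +1·90°
n=4: pose=(0,-4,N); sL=9/4, sR=9/4; mL=0, mR=-9/8; mL+mR=-9/8 → advance -1; mR−mL=-9/8 → turn -1·90°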